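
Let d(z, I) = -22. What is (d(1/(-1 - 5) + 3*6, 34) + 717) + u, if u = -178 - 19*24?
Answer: 61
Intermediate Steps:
u = -634 (u = -178 - 1*456 = -178 - 456 = -634)
(d(1/(-1 - 5) + 3*6, 34) + 717) + u = (-22 + 717) - 634 = 695 - 634 = 61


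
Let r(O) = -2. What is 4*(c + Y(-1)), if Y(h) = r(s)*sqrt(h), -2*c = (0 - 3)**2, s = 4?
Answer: -18 - 8*I ≈ -18.0 - 8.0*I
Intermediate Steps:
c = -9/2 (c = -(0 - 3)**2/2 = -1/2*(-3)**2 = -1/2*9 = -9/2 ≈ -4.5000)
Y(h) = -2*sqrt(h)
4*(c + Y(-1)) = 4*(-9/2 - 2*I) = -18 - 8*I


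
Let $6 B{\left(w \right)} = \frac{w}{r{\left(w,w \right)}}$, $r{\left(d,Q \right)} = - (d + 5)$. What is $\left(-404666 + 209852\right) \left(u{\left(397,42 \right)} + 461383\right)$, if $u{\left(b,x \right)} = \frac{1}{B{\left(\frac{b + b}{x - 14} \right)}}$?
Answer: $- \frac{35683349632686}{397} \approx -8.9882 \cdot 10^{10}$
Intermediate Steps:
$r{\left(d,Q \right)} = -5 - d$ ($r{\left(d,Q \right)} = - (5 + d) = -5 - d$)
$B{\left(w \right)} = \frac{w}{6 \left(-5 - w\right)}$ ($B{\left(w \right)} = \frac{w \frac{1}{-5 - w}}{6} = \frac{w}{6 \left(-5 - w\right)}$)
$u{\left(b,x \right)} = - \frac{\left(-14 + x\right) \left(30 + \frac{12 b}{-14 + x}\right)}{2 b}$ ($u{\left(b,x \right)} = \frac{1}{\left(-1\right) \frac{b + b}{x - 14} \frac{1}{30 + 6 \frac{b + b}{x - 14}}} = \frac{1}{\left(-1\right) \frac{2 b}{-14 + x} \frac{1}{30 + 6 \frac{2 b}{-14 + x}}} = \frac{1}{\left(-1\right) \frac{2 b}{-14 + x} \frac{1}{30 + \frac{12 b}{-14 + x}}} = \frac{1}{\left(-2\right) b \frac{1}{-14 + x} \frac{1}{30 + \frac{12 b}{-14 + x}}} = - \frac{\left(-14 + x\right) \left(30 + \frac{12 b}{-14 + x}\right)}{2 b}$)
$\left(-404666 + 209852\right) \left(u{\left(397,42 \right)} + 461383\right) = \left(-404666 + 209852\right) \left(\frac{3 \left(70 - 210 - 794\right)}{397} + 461383\right) = - 194814 \left(3 \cdot \frac{1}{397} \left(70 - 210 - 794\right) + 461383\right) = - 194814 \left(3 \cdot \frac{1}{397} \left(-934\right) + 461383\right) = - 194814 \left(- \frac{2802}{397} + 461383\right) = \left(-194814\right) \frac{183166249}{397} = - \frac{35683349632686}{397}$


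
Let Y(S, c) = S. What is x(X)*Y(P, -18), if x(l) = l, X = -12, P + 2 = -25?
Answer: 324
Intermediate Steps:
P = -27 (P = -2 - 25 = -27)
x(X)*Y(P, -18) = -12*(-27) = 324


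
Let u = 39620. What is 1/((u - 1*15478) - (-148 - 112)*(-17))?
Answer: 1/19722 ≈ 5.0705e-5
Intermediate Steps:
1/((u - 1*15478) - (-148 - 112)*(-17)) = 1/((39620 - 1*15478) - (-148 - 112)*(-17)) = 1/((39620 - 15478) - (-260)*(-17)) = 1/(24142 - 1*4420) = 1/(24142 - 4420) = 1/19722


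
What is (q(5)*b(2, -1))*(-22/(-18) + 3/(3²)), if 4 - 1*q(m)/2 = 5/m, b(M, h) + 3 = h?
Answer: -112/3 ≈ -37.333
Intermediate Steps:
b(M, h) = -3 + h
q(m) = 8 - 10/m
(q(5)*b(2, -1))*(-22/(-18) + 3/(3²)) = ((8 - 10/5)*(-3 - 1))*(-22/(-18) + 3/(3²)) = ((8 - 10*⅕)*(-4))*(-22*(-1/18) + 3/9) = ((8 - 2)*(-4))*(11/9 + 3*(⅑)) = (6*(-4))*(11/9 + ⅓) = -24*14/9 = -112/3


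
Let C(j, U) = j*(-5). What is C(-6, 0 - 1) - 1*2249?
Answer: -2219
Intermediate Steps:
C(j, U) = -5*j
C(-6, 0 - 1) - 1*2249 = -5*(-6) - 1*2249 = 30 - 2249 = -2219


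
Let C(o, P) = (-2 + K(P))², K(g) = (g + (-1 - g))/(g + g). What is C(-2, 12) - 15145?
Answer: -8721119/576 ≈ -15141.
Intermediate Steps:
K(g) = -1/(2*g)
C(o, P) = (-2 - 1/(2*P))²
C(-2, 12) - 15145 = (¼)*(1 + 4*12)²/12² - 15145 = (¼)*(1/144)*(1 + 48)² - 15145 = (¼)*(1/144)*49² - 15145 = (¼)*(1/144)*2401 - 15145 = 2401/576 - 15145 = -8721119/576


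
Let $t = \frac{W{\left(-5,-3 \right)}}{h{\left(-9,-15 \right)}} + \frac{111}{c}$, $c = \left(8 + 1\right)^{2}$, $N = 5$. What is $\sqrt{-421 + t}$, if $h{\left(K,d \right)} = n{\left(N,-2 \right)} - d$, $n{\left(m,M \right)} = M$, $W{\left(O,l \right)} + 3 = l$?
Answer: $\frac{2 i \sqrt{1437657}}{117} \approx 20.496 i$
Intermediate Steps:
$W{\left(O,l \right)} = -3 + l$
$c = 81$ ($c = 9^{2} = 81$)
$h{\left(K,d \right)} = -2 - d$
$t = \frac{319}{351}$ ($t = \frac{-3 - 3}{-2 - -15} + \frac{111}{81} = - \frac{6}{-2 + 15} + 111 \cdot \frac{1}{81} = - \frac{6}{13} + \frac{37}{27} = \frac{319}{351} \approx 0.90883$)
$\sqrt{-421 + t} = \sqrt{-421 + \frac{319}{351}} = \sqrt{- \frac{147452}{351}} = \frac{2 i \sqrt{1437657}}{117}$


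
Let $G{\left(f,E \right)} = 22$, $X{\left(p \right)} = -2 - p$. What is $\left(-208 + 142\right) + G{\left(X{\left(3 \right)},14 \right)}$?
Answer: $-44$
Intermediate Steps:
$\left(-208 + 142\right) + G{\left(X{\left(3 \right)},14 \right)} = \left(-208 + 142\right) + 22 = -66 + 22 = -44$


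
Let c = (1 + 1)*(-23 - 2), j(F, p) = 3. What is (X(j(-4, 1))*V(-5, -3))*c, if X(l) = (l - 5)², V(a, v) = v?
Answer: 600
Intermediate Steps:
X(l) = (-5 + l)²
c = -50 (c = 2*(-25) = -50)
(X(j(-4, 1))*V(-5, -3))*c = ((-5 + 3)²*(-3))*(-50) = ((-2)²*(-3))*(-50) = (4*(-3))*(-50) = -12*(-50) = 600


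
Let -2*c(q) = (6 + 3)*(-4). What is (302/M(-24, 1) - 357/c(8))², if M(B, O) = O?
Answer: 2866249/36 ≈ 79618.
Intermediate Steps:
c(q) = 18 (c(q) = -(6 + 3)*(-4)/2 = -9*(-4)/2 = -½*(-36) = 18)
(302/M(-24, 1) - 357/c(8))² = (302/1 - 357/18)² = (302*1 - 357*1/18)² = (302 - 119/6)² = (1693/6)² = 2866249/36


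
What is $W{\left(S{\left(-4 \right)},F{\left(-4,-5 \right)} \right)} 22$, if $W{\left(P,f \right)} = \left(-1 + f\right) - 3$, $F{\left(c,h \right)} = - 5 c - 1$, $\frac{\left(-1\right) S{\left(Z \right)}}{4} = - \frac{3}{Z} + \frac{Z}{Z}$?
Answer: $330$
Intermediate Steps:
$S{\left(Z \right)} = -4 + \frac{12}{Z}$ ($S{\left(Z \right)} = - 4 \left(- \frac{3}{Z} + \frac{Z}{Z}\right) = - 4 \left(- \frac{3}{Z} + 1\right) = - 4 \left(1 - \frac{3}{Z}\right) = -4 + \frac{12}{Z}$)
$F{\left(c,h \right)} = -1 - 5 c$
$W{\left(P,f \right)} = -4 + f$
$W{\left(S{\left(-4 \right)},F{\left(-4,-5 \right)} \right)} 22 = \left(-4 - -19\right) 22 = \left(-4 + \left(-1 + 20\right)\right) 22 = \left(-4 + 19\right) 22 = 15 \cdot 22 = 330$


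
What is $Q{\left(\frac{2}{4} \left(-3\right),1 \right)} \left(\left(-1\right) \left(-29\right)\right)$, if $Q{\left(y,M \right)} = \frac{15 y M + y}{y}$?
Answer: $464$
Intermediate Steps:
$Q{\left(y,M \right)} = \frac{y + 15 M y}{y}$ ($Q{\left(y,M \right)} = \frac{15 M y + y}{y} = \frac{y + 15 M y}{y}$)
$Q{\left(\frac{2}{4} \left(-3\right),1 \right)} \left(\left(-1\right) \left(-29\right)\right) = \left(1 + 15 \cdot 1\right) \left(\left(-1\right) \left(-29\right)\right) = \left(1 + 15\right) 29 = 16 \cdot 29 = 464$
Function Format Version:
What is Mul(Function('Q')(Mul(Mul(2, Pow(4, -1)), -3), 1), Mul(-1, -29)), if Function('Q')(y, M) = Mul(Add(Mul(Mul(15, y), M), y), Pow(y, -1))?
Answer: 464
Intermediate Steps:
Function('Q')(y, M) = Mul(Pow(y, -1), Add(y, Mul(15, M, y))) (Function('Q')(y, M) = Mul(Add(Mul(15, M, y), y), Pow(y, -1)) = Mul(Add(y, Mul(15, M, y)), Pow(y, -1)) = Mul(Pow(y, -1), Add(y, Mul(15, M, y))))
Mul(Function('Q')(Mul(Mul(2, Pow(4, -1)), -3), 1), Mul(-1, -29)) = Mul(Add(1, Mul(15, 1)), Mul(-1, -29)) = Mul(Add(1, 15), 29) = Mul(16, 29) = 464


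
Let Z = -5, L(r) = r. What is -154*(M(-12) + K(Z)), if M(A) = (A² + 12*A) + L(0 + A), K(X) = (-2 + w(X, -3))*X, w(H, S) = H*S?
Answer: 11858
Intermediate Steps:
K(X) = X*(-2 - 3*X) (K(X) = (-2 + X*(-3))*X = (-2 - 3*X)*X = X*(-2 - 3*X))
M(A) = A² + 13*A (M(A) = (A² + 12*A) + (0 + A) = (A² + 12*A) + A = A² + 13*A)
-154*(M(-12) + K(Z)) = -154*(-12*(13 - 12) - 5*(-2 - 3*(-5))) = -154*(-12*1 - 5*(-2 + 15)) = -154*(-12 - 5*13) = -154*(-12 - 65) = -154*(-77) = 11858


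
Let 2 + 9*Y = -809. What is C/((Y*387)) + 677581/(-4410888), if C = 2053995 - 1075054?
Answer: -4341628391821/153820897224 ≈ -28.225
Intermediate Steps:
Y = -811/9 (Y = -2/9 + (1/9)*(-809) = -2/9 - 809/9 = -811/9 ≈ -90.111)
C = 978941
C/((Y*387)) + 677581/(-4410888) = 978941/((-811/9*387)) + 677581/(-4410888) = 978941/(-34873) + 677581*(-1/4410888) = 978941*(-1/34873) - 677581/4410888 = -978941/34873 - 677581/4410888 = -4341628391821/153820897224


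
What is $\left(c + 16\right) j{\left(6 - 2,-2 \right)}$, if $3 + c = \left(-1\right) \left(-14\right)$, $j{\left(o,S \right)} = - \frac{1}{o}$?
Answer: $- \frac{27}{4} \approx -6.75$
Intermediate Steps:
$c = 11$ ($c = -3 - -14 = -3 + 14 = 11$)
$\left(c + 16\right) j{\left(6 - 2,-2 \right)} = \left(11 + 16\right) \left(- \frac{1}{6 - 2}\right) = 27 \left(- \frac{1}{4}\right) = - \frac{27}{4}$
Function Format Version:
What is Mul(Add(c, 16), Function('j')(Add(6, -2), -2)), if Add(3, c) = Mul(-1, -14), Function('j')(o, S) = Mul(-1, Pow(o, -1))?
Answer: Rational(-27, 4) ≈ -6.7500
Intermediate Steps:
c = 11 (c = Add(-3, Mul(-1, -14)) = Add(-3, 14) = 11)
Mul(Add(c, 16), Function('j')(Add(6, -2), -2)) = Mul(Add(11, 16), Mul(-1, Pow(Add(6, -2), -1))) = Mul(27, Mul(-1, Pow(4, -1))) = Mul(27, Mul(-1, Rational(1, 4))) = Mul(27, Rational(-1, 4)) = Rational(-27, 4)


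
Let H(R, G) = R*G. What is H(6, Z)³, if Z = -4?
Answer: -13824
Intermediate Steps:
H(R, G) = G*R
H(6, Z)³ = (-4*6)³ = (-24)³ = -13824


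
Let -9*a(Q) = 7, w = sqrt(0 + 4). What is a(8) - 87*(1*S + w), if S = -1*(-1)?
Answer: -2356/9 ≈ -261.78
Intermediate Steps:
w = 2 (w = sqrt(4) = 2)
S = 1
a(Q) = -7/9 (a(Q) = -1/9*7 = -7/9)
a(8) - 87*(1*S + w) = -7/9 - 87*(1*1 + 2) = -7/9 - 87*(1 + 2) = -7/9 - 87*3 = -7/9 - 261 = -2356/9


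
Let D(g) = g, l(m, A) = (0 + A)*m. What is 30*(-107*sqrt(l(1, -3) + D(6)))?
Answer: -3210*sqrt(3) ≈ -5559.9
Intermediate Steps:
l(m, A) = A*m
30*(-107*sqrt(l(1, -3) + D(6))) = 30*(-107*sqrt(-3*1 + 6)) = 30*(-107*sqrt(-3 + 6)) = 30*(-107*sqrt(3)) = -3210*sqrt(3)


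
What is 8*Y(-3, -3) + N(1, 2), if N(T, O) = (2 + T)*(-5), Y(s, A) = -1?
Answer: -23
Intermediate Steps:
N(T, O) = -10 - 5*T
8*Y(-3, -3) + N(1, 2) = 8*(-1) + (-10 - 5*1) = -8 + (-10 - 5) = -8 - 15 = -23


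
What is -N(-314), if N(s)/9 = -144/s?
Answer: -648/157 ≈ -4.1274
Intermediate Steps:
N(s) = -1296/s (N(s) = 9*(-144/s) = -1296/s)
-N(-314) = -(-1296)/(-314) = -(-1296)*(-1)/314 = -1*648/157 = -648/157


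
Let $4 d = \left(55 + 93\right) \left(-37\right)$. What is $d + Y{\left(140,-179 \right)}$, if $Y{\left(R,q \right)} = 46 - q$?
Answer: $-1144$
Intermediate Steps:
$d = -1369$ ($d = \frac{\left(55 + 93\right) \left(-37\right)}{4} = \frac{148 \left(-37\right)}{4} = \frac{1}{4} \left(-5476\right) = -1369$)
$d + Y{\left(140,-179 \right)} = -1369 + \left(46 - -179\right) = -1369 + \left(46 + 179\right) = -1369 + 225 = -1144$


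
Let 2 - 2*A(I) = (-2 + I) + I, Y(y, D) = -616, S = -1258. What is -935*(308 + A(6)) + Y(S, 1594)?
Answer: -284856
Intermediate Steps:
A(I) = 2 - I (A(I) = 1 - ((-2 + I) + I)/2 = 1 - (-2 + 2*I)/2 = 1 + (1 - I) = 2 - I)
-935*(308 + A(6)) + Y(S, 1594) = -935*(308 + (2 - 1*6)) - 616 = -935*(308 + (2 - 6)) - 616 = -935*(308 - 4) - 616 = -935*304 - 616 = -284240 - 616 = -284856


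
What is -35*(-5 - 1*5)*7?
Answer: 2450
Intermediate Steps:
-35*(-5 - 1*5)*7 = -35*(-5 - 5)*7 = -35*(-10)*7 = 350*7 = 2450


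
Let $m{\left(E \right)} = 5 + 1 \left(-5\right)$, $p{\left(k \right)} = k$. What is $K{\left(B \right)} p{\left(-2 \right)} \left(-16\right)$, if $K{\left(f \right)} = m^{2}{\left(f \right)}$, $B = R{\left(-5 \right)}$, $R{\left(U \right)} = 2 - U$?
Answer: $0$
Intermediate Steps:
$B = 7$ ($B = 2 - -5 = 2 + 5 = 7$)
$m{\left(E \right)} = 0$ ($m{\left(E \right)} = 5 - 5 = 0$)
$K{\left(f \right)} = 0$ ($K{\left(f \right)} = 0^{2} = 0$)
$K{\left(B \right)} p{\left(-2 \right)} \left(-16\right) = 0 \left(-2\right) \left(-16\right) = 0 \left(-16\right) = 0$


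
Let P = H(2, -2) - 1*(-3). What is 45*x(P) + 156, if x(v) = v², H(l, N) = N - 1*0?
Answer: 201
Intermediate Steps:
H(l, N) = N (H(l, N) = N + 0 = N)
P = 1 (P = -2 - 1*(-3) = -2 + 3 = 1)
45*x(P) + 156 = 45*1² + 156 = 45*1 + 156 = 45 + 156 = 201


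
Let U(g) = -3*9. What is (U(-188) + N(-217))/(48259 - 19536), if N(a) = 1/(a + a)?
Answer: -11719/12465782 ≈ -0.00094009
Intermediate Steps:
N(a) = 1/(2*a)
U(g) = -27
(U(-188) + N(-217))/(48259 - 19536) = (-27 + (½)/(-217))/(48259 - 19536) = (-27 + (½)*(-1/217))/28723 = (-27 - 1/434)*(1/28723) = -11719/434*1/28723 = -11719/12465782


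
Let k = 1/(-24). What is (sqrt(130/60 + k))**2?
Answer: 17/8 ≈ 2.1250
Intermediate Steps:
k = -1/24 ≈ -0.041667
(sqrt(130/60 + k))**2 = (sqrt(130/60 - 1/24))**2 = (sqrt(130*(1/60) - 1/24))**2 = (sqrt(13/6 - 1/24))**2 = (sqrt(17/8))**2 = (sqrt(34)/4)**2 = 17/8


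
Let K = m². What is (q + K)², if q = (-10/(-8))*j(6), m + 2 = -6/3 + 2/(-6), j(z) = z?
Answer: 223729/324 ≈ 690.52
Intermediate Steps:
m = -13/3 (m = -2 + (-6/3 + 2/(-6)) = -2 + (-6*⅓ + 2*(-⅙)) = -2 + (-2 - ⅓) = -2 - 7/3 = -13/3 ≈ -4.3333)
q = 15/2 (q = -10/(-8)*6 = -10*(-⅛)*6 = (5/4)*6 = 15/2 ≈ 7.5000)
K = 169/9 (K = (-13/3)² = 169/9 ≈ 18.778)
(q + K)² = (15/2 + 169/9)² = (473/18)² = 223729/324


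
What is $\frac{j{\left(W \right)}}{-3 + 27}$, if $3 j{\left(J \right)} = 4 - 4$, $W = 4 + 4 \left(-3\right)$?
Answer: $0$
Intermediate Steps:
$W = -8$ ($W = 4 - 12 = -8$)
$j{\left(J \right)} = 0$ ($j{\left(J \right)} = \frac{4 - 4}{3} = \frac{1}{3} \cdot 0 = 0$)
$\frac{j{\left(W \right)}}{-3 + 27} = \frac{1}{-3 + 27} \cdot 0 = \frac{1}{24} \cdot 0 = 0$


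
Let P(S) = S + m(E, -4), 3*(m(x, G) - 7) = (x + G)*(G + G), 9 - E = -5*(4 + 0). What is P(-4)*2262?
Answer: -144014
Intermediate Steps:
E = 29 (E = 9 - (-5)*(4 + 0) = 9 - (-5)*4 = 9 - 1*(-20) = 9 + 20 = 29)
m(x, G) = 7 + 2*G*(G + x)/3 (m(x, G) = 7 + ((x + G)*(G + G))/3 = 7 + ((G + x)*(2*G))/3 = 7 + (2*G*(G + x))/3 = 7 + 2*G*(G + x)/3)
P(S) = -179/3 + S (P(S) = S + (7 + (⅔)*(-4)² + (⅔)*(-4)*29) = S + (7 + (⅔)*16 - 232/3) = S + (7 + 32/3 - 232/3) = S - 179/3 = -179/3 + S)
P(-4)*2262 = (-179/3 - 4)*2262 = -191/3*2262 = -144014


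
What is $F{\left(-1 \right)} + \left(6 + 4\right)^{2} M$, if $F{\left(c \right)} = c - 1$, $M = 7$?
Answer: $698$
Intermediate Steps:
$F{\left(c \right)} = -1 + c$
$F{\left(-1 \right)} + \left(6 + 4\right)^{2} M = \left(-1 - 1\right) + \left(6 + 4\right)^{2} \cdot 7 = -2 + 10^{2} \cdot 7 = -2 + 100 \cdot 7 = -2 + 700 = 698$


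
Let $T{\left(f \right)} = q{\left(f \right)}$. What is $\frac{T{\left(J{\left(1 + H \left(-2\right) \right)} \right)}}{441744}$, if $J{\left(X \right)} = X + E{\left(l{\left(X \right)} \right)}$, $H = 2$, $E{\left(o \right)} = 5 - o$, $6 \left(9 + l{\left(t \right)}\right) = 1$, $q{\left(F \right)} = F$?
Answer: $\frac{65}{2650464} \approx 2.4524 \cdot 10^{-5}$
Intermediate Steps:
$l{\left(t \right)} = - \frac{53}{6}$ ($l{\left(t \right)} = -9 + \frac{1}{6} \cdot 1 = -9 + \frac{1}{6} = - \frac{53}{6}$)
$J{\left(X \right)} = \frac{83}{6} + X$ ($J{\left(X \right)} = X + \left(5 - - \frac{53}{6}\right) = X + \left(5 + \frac{53}{6}\right) = X + \frac{83}{6} = \frac{83}{6} + X$)
$T{\left(f \right)} = f$
$\frac{T{\left(J{\left(1 + H \left(-2\right) \right)} \right)}}{441744} = \frac{\frac{83}{6} + \left(1 + 2 \left(-2\right)\right)}{441744} = \left(\frac{83}{6} + \left(1 - 4\right)\right) \frac{1}{441744} = \left(\frac{83}{6} - 3\right) \frac{1}{441744} = \frac{65}{6} \cdot \frac{1}{441744} = \frac{65}{2650464}$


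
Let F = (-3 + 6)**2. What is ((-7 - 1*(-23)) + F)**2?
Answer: 625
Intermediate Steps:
F = 9 (F = 3**2 = 9)
((-7 - 1*(-23)) + F)**2 = ((-7 - 1*(-23)) + 9)**2 = ((-7 + 23) + 9)**2 = (16 + 9)**2 = 25**2 = 625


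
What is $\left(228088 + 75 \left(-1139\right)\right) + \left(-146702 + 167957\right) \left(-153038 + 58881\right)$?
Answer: $-2001164372$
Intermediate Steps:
$\left(228088 + 75 \left(-1139\right)\right) + \left(-146702 + 167957\right) \left(-153038 + 58881\right) = \left(228088 - 85425\right) + 21255 \left(-94157\right) = 142663 - 2001307035 = -2001164372$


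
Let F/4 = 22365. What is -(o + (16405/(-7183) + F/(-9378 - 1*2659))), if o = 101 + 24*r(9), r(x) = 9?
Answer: -26568323242/86461771 ≈ -307.28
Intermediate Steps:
F = 89460 (F = 4*22365 = 89460)
o = 317 (o = 101 + 24*9 = 101 + 216 = 317)
-(o + (16405/(-7183) + F/(-9378 - 1*2659))) = -(317 + (16405/(-7183) + 89460/(-9378 - 1*2659))) = -(317 + (16405*(-1/7183) + 89460/(-9378 - 2659))) = -(317 + (-16405/7183 + 89460/(-12037))) = -(317 + (-16405/7183 + 89460*(-1/12037))) = -(317 + (-16405/7183 - 89460/12037)) = -(317 - 840058165/86461771) = -1*26568323242/86461771 = -26568323242/86461771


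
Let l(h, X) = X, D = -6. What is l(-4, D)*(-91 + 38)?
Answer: 318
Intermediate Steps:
l(-4, D)*(-91 + 38) = -6*(-91 + 38) = -6*(-53) = 318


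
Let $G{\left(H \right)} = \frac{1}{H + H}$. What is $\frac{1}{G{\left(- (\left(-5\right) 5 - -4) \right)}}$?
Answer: $42$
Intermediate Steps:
$G{\left(H \right)} = \frac{1}{2 H}$
$\frac{1}{G{\left(- (\left(-5\right) 5 - -4) \right)}} = \frac{1}{\frac{1}{2} \frac{1}{\left(-1\right) \left(\left(-5\right) 5 - -4\right)}} = \frac{1}{\frac{1}{2} \frac{1}{\left(-1\right) \left(-25 + 4\right)}} = \frac{1}{\frac{1}{2} \frac{1}{\left(-1\right) \left(-21\right)}} = \frac{1}{\frac{1}{2} \cdot \frac{1}{21}} = \frac{1}{\frac{1}{42}} = 42$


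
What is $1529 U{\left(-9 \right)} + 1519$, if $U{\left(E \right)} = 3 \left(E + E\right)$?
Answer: $-81047$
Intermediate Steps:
$U{\left(E \right)} = 6 E$ ($U{\left(E \right)} = 3 \cdot 2 E = 6 E$)
$1529 U{\left(-9 \right)} + 1519 = 1529 \cdot 6 \left(-9\right) + 1519 = 1529 \left(-54\right) + 1519 = -82566 + 1519 = -81047$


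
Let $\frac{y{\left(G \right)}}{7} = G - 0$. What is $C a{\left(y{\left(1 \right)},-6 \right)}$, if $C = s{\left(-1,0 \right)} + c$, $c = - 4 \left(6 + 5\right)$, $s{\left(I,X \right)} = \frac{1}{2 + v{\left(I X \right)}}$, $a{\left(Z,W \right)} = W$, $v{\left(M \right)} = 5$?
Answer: $\frac{1842}{7} \approx 263.14$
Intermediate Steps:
$y{\left(G \right)} = 7 G$ ($y{\left(G \right)} = 7 \left(G - 0\right) = 7 \left(G + 0\right) = 7 G$)
$s{\left(I,X \right)} = \frac{1}{7}$ ($s{\left(I,X \right)} = \frac{1}{2 + 5} = \frac{1}{7}$)
$c = -44$ ($c = \left(-4\right) 11 = -44$)
$C = - \frac{307}{7}$ ($C = \frac{1}{7} - 44 = - \frac{307}{7} \approx -43.857$)
$C a{\left(y{\left(1 \right)},-6 \right)} = \left(- \frac{307}{7}\right) \left(-6\right) = \frac{1842}{7}$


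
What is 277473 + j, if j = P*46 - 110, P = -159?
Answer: 270049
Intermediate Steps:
j = -7424 (j = -159*46 - 110 = -7314 - 110 = -7424)
277473 + j = 277473 - 7424 = 270049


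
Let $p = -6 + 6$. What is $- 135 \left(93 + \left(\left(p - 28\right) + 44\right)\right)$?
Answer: $-14715$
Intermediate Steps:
$p = 0$
$- 135 \left(93 + \left(\left(p - 28\right) + 44\right)\right) = - 135 \left(93 + \left(\left(0 - 28\right) + 44\right)\right) = - 135 \left(93 + \left(-28 + 44\right)\right) = - 135 \left(93 + 16\right) = \left(-135\right) 109 = -14715$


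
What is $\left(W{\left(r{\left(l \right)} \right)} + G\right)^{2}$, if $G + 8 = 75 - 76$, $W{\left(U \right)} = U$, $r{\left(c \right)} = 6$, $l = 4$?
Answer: $9$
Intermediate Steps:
$G = -9$ ($G = -8 + \left(75 - 76\right) = -8 - 1 = -9$)
$\left(W{\left(r{\left(l \right)} \right)} + G\right)^{2} = \left(6 - 9\right)^{2} = \left(-3\right)^{2} = 9$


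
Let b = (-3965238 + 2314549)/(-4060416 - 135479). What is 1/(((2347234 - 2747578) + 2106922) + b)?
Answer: 4195895/7160623747999 ≈ 5.8597e-7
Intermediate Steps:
b = 1650689/4195895 (b = -1650689/(-4195895) = -1650689*(-1/4195895) = 1650689/4195895 ≈ 0.39341)
1/(((2347234 - 2747578) + 2106922) + b) = 1/(((2347234 - 2747578) + 2106922) + 1650689/4195895) = 1/((-400344 + 2106922) + 1650689/4195895) = 1/(1706578 + 1650689/4195895) = 1/(7160623747999/4195895) = 4195895/7160623747999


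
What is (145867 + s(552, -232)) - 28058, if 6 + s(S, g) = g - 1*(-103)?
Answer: 117674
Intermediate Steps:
s(S, g) = 97 + g (s(S, g) = -6 + (g - 1*(-103)) = -6 + (g + 103) = -6 + (103 + g) = 97 + g)
(145867 + s(552, -232)) - 28058 = (145867 + (97 - 232)) - 28058 = (145867 - 135) - 28058 = 145732 - 28058 = 117674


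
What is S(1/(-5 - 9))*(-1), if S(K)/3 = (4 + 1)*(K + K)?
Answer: 15/7 ≈ 2.1429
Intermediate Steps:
S(K) = 30*K (S(K) = 3*((4 + 1)*(K + K)) = 3*(5*(2*K)) = 3*(10*K) = 30*K)
S(1/(-5 - 9))*(-1) = (30/(-5 - 9))*(-1) = (30/(-14))*(-1) = (30*(-1/14))*(-1) = -15/7*(-1) = 15/7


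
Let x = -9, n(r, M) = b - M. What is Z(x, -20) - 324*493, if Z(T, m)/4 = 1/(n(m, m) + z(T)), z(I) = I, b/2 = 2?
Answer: -2395976/15 ≈ -1.5973e+5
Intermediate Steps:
b = 4 (b = 2*2 = 4)
n(r, M) = 4 - M
Z(T, m) = 4/(4 + T - m) (Z(T, m) = 4/((4 - m) + T) = 4/(4 + T - m))
Z(x, -20) - 324*493 = 4/(4 - 9 - 1*(-20)) - 324*493 = 4/(4 - 9 + 20) - 159732 = 4/15 - 159732 = -2395976/15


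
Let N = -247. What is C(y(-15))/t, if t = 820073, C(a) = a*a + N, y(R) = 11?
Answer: -126/820073 ≈ -0.00015364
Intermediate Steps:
C(a) = -247 + a² (C(a) = a*a - 247 = a² - 247 = -247 + a²)
C(y(-15))/t = (-247 + 11²)/820073 = (-247 + 121)*(1/820073) = -126*1/820073 = -126/820073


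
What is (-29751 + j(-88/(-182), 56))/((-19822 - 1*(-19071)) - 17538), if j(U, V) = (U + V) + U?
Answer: 2702157/1664299 ≈ 1.6236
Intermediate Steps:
j(U, V) = V + 2*U
(-29751 + j(-88/(-182), 56))/((-19822 - 1*(-19071)) - 17538) = (-29751 + (56 + 2*(-88/(-182))))/((-19822 - 1*(-19071)) - 17538) = (-29751 + (56 + 2*(-88*(-1/182))))/((-19822 + 19071) - 17538) = (-29751 + (56 + 2*(44/91)))/(-751 - 17538) = (-29751 + (56 + 88/91))/(-18289) = (-29751 + 5184/91)*(-1/18289) = -2702157/91*(-1/18289) = 2702157/1664299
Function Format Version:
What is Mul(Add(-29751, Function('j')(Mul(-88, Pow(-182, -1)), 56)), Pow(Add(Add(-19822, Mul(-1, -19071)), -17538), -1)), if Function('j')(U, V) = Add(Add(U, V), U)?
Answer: Rational(2702157, 1664299) ≈ 1.6236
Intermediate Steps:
Function('j')(U, V) = Add(V, Mul(2, U))
Mul(Add(-29751, Function('j')(Mul(-88, Pow(-182, -1)), 56)), Pow(Add(Add(-19822, Mul(-1, -19071)), -17538), -1)) = Mul(Add(-29751, Add(56, Mul(2, Mul(-88, Pow(-182, -1))))), Pow(Add(Add(-19822, Mul(-1, -19071)), -17538), -1)) = Mul(Add(-29751, Add(56, Mul(2, Mul(-88, Rational(-1, 182))))), Pow(Add(Add(-19822, 19071), -17538), -1)) = Mul(Add(-29751, Add(56, Mul(2, Rational(44, 91)))), Pow(Add(-751, -17538), -1)) = Mul(Add(-29751, Add(56, Rational(88, 91))), Pow(-18289, -1)) = Mul(Add(-29751, Rational(5184, 91)), Rational(-1, 18289)) = Mul(Rational(-2702157, 91), Rational(-1, 18289)) = Rational(2702157, 1664299)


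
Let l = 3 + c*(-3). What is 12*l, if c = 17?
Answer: -576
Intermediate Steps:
l = -48 (l = 3 + 17*(-3) = 3 - 51 = -48)
12*l = 12*(-48) = -576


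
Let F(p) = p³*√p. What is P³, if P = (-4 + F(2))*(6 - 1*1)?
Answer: -200000 + 176000*√2 ≈ 48902.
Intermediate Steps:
F(p) = p^(7/2)
P = -20 + 40*√2 (P = (-4 + 2^(7/2))*(6 - 1*1) = (-4 + 8*√2)*(6 - 1) = (-4 + 8*√2)*5 = -20 + 40*√2 ≈ 36.569)
P³ = (-20 + 40*√2)³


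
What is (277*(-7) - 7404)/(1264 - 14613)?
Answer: 9343/13349 ≈ 0.69990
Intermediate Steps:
(277*(-7) - 7404)/(1264 - 14613) = (-1939 - 7404)/(-13349) = -9343*(-1/13349) = 9343/13349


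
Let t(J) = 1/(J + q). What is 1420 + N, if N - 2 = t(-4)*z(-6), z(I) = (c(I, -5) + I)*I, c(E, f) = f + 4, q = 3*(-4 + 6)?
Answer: 1443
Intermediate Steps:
q = 6 (q = 3*2 = 6)
c(E, f) = 4 + f
z(I) = I*(-1 + I) (z(I) = ((4 - 5) + I)*I = (-1 + I)*I = I*(-1 + I))
t(J) = 1/(6 + J) (t(J) = 1/(J + 6) = 1/(6 + J))
N = 23 (N = 2 + (-6*(-1 - 6))/(6 - 4) = 2 + (-6*(-7))/2 = 2 + (½)*42 = 2 + 21 = 23)
1420 + N = 1420 + 23 = 1443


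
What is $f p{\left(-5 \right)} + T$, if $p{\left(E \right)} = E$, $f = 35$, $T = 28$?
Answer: $-147$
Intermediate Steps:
$f p{\left(-5 \right)} + T = 35 \left(-5\right) + 28 = -175 + 28 = -147$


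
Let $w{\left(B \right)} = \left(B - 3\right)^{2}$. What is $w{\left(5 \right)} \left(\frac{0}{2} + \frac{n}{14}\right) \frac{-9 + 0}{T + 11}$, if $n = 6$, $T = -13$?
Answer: $\frac{54}{7} \approx 7.7143$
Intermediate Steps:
$w{\left(B \right)} = \left(-3 + B\right)^{2}$
$w{\left(5 \right)} \left(\frac{0}{2} + \frac{n}{14}\right) \frac{-9 + 0}{T + 11} = \left(-3 + 5\right)^{2} \left(\frac{0}{2} + \frac{6}{14}\right) \frac{-9 + 0}{-13 + 11} = 2^{2} \left(0 \cdot \frac{1}{2} + 6 \cdot \frac{1}{14}\right) \left(- \frac{9}{-2}\right) = 4 \left(0 + \frac{3}{7}\right) \left(\left(-9\right) \left(- \frac{1}{2}\right)\right) = 4 \cdot \frac{3}{7} \cdot \frac{9}{2} = \frac{12}{7} \cdot \frac{9}{2} = \frac{54}{7}$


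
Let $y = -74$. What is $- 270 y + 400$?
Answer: $20380$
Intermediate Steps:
$- 270 y + 400 = \left(-270\right) \left(-74\right) + 400 = 19980 + 400 = 20380$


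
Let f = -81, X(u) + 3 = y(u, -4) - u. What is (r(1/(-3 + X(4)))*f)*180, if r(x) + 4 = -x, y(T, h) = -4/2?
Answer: 57105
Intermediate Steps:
y(T, h) = -2 (y(T, h) = -4*½ = -2)
X(u) = -5 - u (X(u) = -3 + (-2 - u) = -5 - u)
r(x) = -4 - x
(r(1/(-3 + X(4)))*f)*180 = ((-4 - 1/(-3 + (-5 - 1*4)))*(-81))*180 = ((-4 - 1/(-3 + (-5 - 4)))*(-81))*180 = ((-4 - 1/(-3 - 9))*(-81))*180 = ((-4 - 1/(-12))*(-81))*180 = ((-4 - 1*(-1/12))*(-81))*180 = ((-4 + 1/12)*(-81))*180 = -47/12*(-81)*180 = (1269/4)*180 = 57105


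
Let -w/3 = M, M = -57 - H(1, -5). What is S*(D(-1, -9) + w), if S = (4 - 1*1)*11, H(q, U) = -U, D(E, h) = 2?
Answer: 6204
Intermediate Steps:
S = 33 (S = (4 - 1)*11 = 3*11 = 33)
M = -62 (M = -57 - (-1)*(-5) = -57 - 1*5 = -57 - 5 = -62)
w = 186 (w = -3*(-62) = 186)
S*(D(-1, -9) + w) = 33*(2 + 186) = 33*188 = 6204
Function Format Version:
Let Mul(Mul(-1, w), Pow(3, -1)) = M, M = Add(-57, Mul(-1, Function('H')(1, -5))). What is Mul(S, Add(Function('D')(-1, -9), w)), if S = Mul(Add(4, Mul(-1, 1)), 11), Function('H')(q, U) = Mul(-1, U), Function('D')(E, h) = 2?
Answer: 6204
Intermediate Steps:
S = 33 (S = Mul(Add(4, -1), 11) = Mul(3, 11) = 33)
M = -62 (M = Add(-57, Mul(-1, Mul(-1, -5))) = Add(-57, Mul(-1, 5)) = Add(-57, -5) = -62)
w = 186 (w = Mul(-3, -62) = 186)
Mul(S, Add(Function('D')(-1, -9), w)) = Mul(33, Add(2, 186)) = Mul(33, 188) = 6204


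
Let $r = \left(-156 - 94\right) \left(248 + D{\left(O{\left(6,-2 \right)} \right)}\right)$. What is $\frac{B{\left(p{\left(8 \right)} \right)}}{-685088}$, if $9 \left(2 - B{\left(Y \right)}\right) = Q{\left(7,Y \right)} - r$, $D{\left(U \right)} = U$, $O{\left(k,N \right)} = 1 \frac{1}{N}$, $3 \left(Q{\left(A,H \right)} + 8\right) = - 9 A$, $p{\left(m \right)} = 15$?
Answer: $\frac{15457}{1541448} \approx 0.010028$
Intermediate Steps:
$Q{\left(A,H \right)} = -8 - 3 A$ ($Q{\left(A,H \right)} = -8 + \frac{\left(-9\right) A}{3} = -8 - 3 A$)
$O{\left(k,N \right)} = \frac{1}{N}$
$r = -61875$ ($r = \left(-156 - 94\right) \left(248 + \frac{1}{-2}\right) = - 250 \left(248 - \frac{1}{2}\right) = \left(-250\right) \frac{495}{2} = -61875$)
$B{\left(Y \right)} = - \frac{61828}{9}$ ($B{\left(Y \right)} = 2 - \frac{\left(-8 - 21\right) - -61875}{9} = 2 - \frac{\left(-8 - 21\right) + 61875}{9} = 2 - \frac{-29 + 61875}{9} = 2 - \frac{61846}{9} = - \frac{61828}{9}$)
$\frac{B{\left(p{\left(8 \right)} \right)}}{-685088} = - \frac{61828}{9 \left(-685088\right)} = \left(- \frac{61828}{9}\right) \left(- \frac{1}{685088}\right) = \frac{15457}{1541448}$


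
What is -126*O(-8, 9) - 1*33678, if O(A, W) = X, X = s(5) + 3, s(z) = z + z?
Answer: -35316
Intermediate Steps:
s(z) = 2*z
X = 13 (X = 2*5 + 3 = 10 + 3 = 13)
O(A, W) = 13
-126*O(-8, 9) - 1*33678 = -126*13 - 1*33678 = -1638 - 33678 = -35316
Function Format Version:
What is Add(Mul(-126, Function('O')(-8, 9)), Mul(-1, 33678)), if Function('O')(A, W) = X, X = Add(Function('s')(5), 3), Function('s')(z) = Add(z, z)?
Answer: -35316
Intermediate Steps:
Function('s')(z) = Mul(2, z)
X = 13 (X = Add(Mul(2, 5), 3) = Add(10, 3) = 13)
Function('O')(A, W) = 13
Add(Mul(-126, Function('O')(-8, 9)), Mul(-1, 33678)) = Add(Mul(-126, 13), Mul(-1, 33678)) = Add(-1638, -33678) = -35316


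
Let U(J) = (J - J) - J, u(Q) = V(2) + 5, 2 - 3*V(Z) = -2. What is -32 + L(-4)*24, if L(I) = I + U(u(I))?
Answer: -280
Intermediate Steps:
V(Z) = 4/3 (V(Z) = 2/3 - 1/3*(-2) = 2/3 + 2/3 = 4/3)
u(Q) = 19/3 (u(Q) = 4/3 + 5 = 19/3)
U(J) = -J (U(J) = 0 - J = -J)
L(I) = -19/3 + I (L(I) = I - 1*19/3 = I - 19/3 = -19/3 + I)
-32 + L(-4)*24 = -32 + (-19/3 - 4)*24 = -32 - 31/3*24 = -32 - 248 = -280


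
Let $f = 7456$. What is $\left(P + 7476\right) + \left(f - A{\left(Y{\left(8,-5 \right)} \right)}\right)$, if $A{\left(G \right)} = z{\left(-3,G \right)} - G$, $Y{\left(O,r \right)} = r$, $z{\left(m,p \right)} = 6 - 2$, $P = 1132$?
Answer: $16055$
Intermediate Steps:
$z{\left(m,p \right)} = 4$
$A{\left(G \right)} = 4 - G$
$\left(P + 7476\right) + \left(f - A{\left(Y{\left(8,-5 \right)} \right)}\right) = \left(1132 + 7476\right) + \left(7456 - \left(4 - -5\right)\right) = 8608 + \left(7456 - \left(4 + 5\right)\right) = 8608 + \left(7456 - 9\right) = 8608 + 7447 = 16055$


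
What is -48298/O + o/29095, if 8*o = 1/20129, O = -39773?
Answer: 7299582171603/6011145009320 ≈ 1.2143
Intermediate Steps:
o = 1/161032 (o = (1/8)/20129 = (1/8)*(1/20129) = 1/161032 ≈ 6.2099e-6)
-48298/O + o/29095 = -48298/(-39773) + (1/161032)/29095 = -48298*(-1/39773) + (1/161032)*(1/29095) = 1558/1283 + 1/4685226040 = 7299582171603/6011145009320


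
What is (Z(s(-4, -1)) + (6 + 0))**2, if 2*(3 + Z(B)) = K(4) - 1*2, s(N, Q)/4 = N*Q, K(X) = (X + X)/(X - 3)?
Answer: 36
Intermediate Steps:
K(X) = 2*X/(-3 + X) (K(X) = (2*X)/(-3 + X) = 2*X/(-3 + X))
s(N, Q) = 4*N*Q (s(N, Q) = 4*(N*Q) = 4*N*Q)
Z(B) = 0 (Z(B) = -3 + (2*4/(-3 + 4) - 1*2)/2 = -3 + (2*4/1 - 2)/2 = -3 + (2*4*1 - 2)/2 = -3 + (8 - 2)/2 = -3 + (1/2)*6 = -3 + 3 = 0)
(Z(s(-4, -1)) + (6 + 0))**2 = (0 + (6 + 0))**2 = (0 + 6)**2 = 6**2 = 36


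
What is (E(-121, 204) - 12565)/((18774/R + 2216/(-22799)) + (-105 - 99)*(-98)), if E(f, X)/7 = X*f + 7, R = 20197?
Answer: -42663596430756/4603063780325 ≈ -9.2685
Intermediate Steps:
E(f, X) = 49 + 7*X*f (E(f, X) = 7*(X*f + 7) = 7*(7 + X*f) = 49 + 7*X*f)
(E(-121, 204) - 12565)/((18774/R + 2216/(-22799)) + (-105 - 99)*(-98)) = ((49 + 7*204*(-121)) - 12565)/((18774/20197 + 2216/(-22799)) + (-105 - 99)*(-98)) = ((49 - 172788) - 12565)/((18774*(1/20197) + 2216*(-1/22799)) - 204*(-98)) = (-172739 - 12565)/((18774/20197 - 2216/22799) + 19992) = -185304/(383271874/460471403 + 19992) = -185304/9206127560650/460471403 = -185304*460471403/9206127560650 = -42663596430756/4603063780325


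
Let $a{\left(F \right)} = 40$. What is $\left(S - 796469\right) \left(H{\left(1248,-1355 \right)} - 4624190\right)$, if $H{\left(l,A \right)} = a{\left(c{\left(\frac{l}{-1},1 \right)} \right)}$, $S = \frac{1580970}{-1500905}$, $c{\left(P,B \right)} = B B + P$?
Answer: $\frac{1105565721608354450}{300181} \approx 3.683 \cdot 10^{12}$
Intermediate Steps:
$c{\left(P,B \right)} = P + B^{2}$ ($c{\left(P,B \right)} = B^{2} + P = P + B^{2}$)
$S = - \frac{316194}{300181}$ ($S = 1580970 \left(- \frac{1}{1500905}\right) = - \frac{316194}{300181} \approx -1.0533$)
$H{\left(l,A \right)} = 40$
$\left(S - 796469\right) \left(H{\left(1248,-1355 \right)} - 4624190\right) = \left(- \frac{316194}{300181} - 796469\right) \left(40 - 4624190\right) = \left(- \frac{239085177083}{300181}\right) \left(-4624150\right) = \frac{1105565721608354450}{300181}$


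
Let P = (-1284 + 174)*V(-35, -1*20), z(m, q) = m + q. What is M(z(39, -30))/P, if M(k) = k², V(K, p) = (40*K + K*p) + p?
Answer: 3/29600 ≈ 0.00010135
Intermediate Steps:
V(K, p) = p + 40*K + K*p
P = 799200 (P = (-1284 + 174)*(-1*20 + 40*(-35) - (-35)*20) = -1110*(-20 - 1400 - 35*(-20)) = -1110*(-20 - 1400 + 700) = -1110*(-720) = 799200)
M(z(39, -30))/P = (39 - 30)²/799200 = 9²*(1/799200) = 81*(1/799200) = 3/29600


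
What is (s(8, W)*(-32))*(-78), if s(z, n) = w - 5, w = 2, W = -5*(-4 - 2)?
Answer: -7488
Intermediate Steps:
W = 30 (W = -5*(-6) = 30)
s(z, n) = -3 (s(z, n) = 2 - 5 = -3)
(s(8, W)*(-32))*(-78) = -3*(-32)*(-78) = 96*(-78) = -7488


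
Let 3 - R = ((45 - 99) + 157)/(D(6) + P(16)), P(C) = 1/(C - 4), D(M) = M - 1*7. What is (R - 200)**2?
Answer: 866761/121 ≈ 7163.3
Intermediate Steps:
D(M) = -7 + M (D(M) = M - 7 = -7 + M)
P(C) = 1/(-4 + C)
R = 1269/11 (R = 3 - ((45 - 99) + 157)/((-7 + 6) + 1/(-4 + 16)) = 3 - (-54 + 157)/(-1 + 1/12) = 3 - 103/(-1 + 1/12) = 3 - 103/(-11/12) = 3 - 103*(-12)/11 = 3 - 1*(-1236/11) = 3 + 1236/11 = 1269/11 ≈ 115.36)
(R - 200)**2 = (1269/11 - 200)**2 = (-931/11)**2 = 866761/121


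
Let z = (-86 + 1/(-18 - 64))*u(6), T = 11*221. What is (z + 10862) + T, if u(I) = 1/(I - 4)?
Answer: 2172999/164 ≈ 13250.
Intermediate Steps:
T = 2431
u(I) = 1/(-4 + I)
z = -7053/164 (z = (-86 + 1/(-18 - 64))/(-4 + 6) = (-86 + 1/(-82))/2 = (-86 - 1/82)*(1/2) = -7053/82*1/2 = -7053/164 ≈ -43.006)
(z + 10862) + T = (-7053/164 + 10862) + 2431 = 1774315/164 + 2431 = 2172999/164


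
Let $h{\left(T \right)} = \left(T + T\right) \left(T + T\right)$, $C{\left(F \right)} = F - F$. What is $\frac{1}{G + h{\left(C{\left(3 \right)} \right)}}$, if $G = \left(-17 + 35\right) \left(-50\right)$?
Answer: $- \frac{1}{900} \approx -0.0011111$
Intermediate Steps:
$C{\left(F \right)} = 0$
$h{\left(T \right)} = 4 T^{2}$ ($h{\left(T \right)} = 2 T 2 T = 4 T^{2}$)
$G = -900$ ($G = 18 \left(-50\right) = -900$)
$\frac{1}{G + h{\left(C{\left(3 \right)} \right)}} = \frac{1}{-900 + 4 \cdot 0^{2}} = \frac{1}{-900 + 4 \cdot 0} = \frac{1}{-900 + 0} = \frac{1}{-900} = - \frac{1}{900}$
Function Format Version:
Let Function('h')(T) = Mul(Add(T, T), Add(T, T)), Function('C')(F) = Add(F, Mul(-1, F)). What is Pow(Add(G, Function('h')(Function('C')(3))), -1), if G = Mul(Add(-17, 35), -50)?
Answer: Rational(-1, 900) ≈ -0.0011111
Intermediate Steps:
Function('C')(F) = 0
Function('h')(T) = Mul(4, Pow(T, 2)) (Function('h')(T) = Mul(Mul(2, T), Mul(2, T)) = Mul(4, Pow(T, 2)))
G = -900 (G = Mul(18, -50) = -900)
Pow(Add(G, Function('h')(Function('C')(3))), -1) = Pow(Add(-900, Mul(4, Pow(0, 2))), -1) = Pow(Add(-900, Mul(4, 0)), -1) = Pow(Add(-900, 0), -1) = Pow(-900, -1) = Rational(-1, 900)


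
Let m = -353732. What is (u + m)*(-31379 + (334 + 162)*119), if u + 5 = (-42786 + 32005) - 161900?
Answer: -14552825610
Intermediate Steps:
u = -172686 (u = -5 + ((-42786 + 32005) - 161900) = -5 + (-10781 - 161900) = -5 - 172681 = -172686)
(u + m)*(-31379 + (334 + 162)*119) = (-172686 - 353732)*(-31379 + (334 + 162)*119) = -526418*(-31379 + 496*119) = -526418*(-31379 + 59024) = -526418*27645 = -14552825610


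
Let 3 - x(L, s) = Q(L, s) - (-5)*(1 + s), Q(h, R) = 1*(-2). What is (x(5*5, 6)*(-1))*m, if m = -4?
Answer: -120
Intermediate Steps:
Q(h, R) = -2
x(L, s) = -5*s (x(L, s) = 3 - (-2 - (-5)*(1 + s)) = 3 - (-2 - (-5 - 5*s)) = 3 - (-2 + (5 + 5*s)) = 3 - (3 + 5*s) = 3 + (-3 - 5*s) = -5*s)
(x(5*5, 6)*(-1))*m = (-5*6*(-1))*(-4) = -30*(-1)*(-4) = 30*(-4) = -120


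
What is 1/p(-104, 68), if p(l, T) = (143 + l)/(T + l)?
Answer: -12/13 ≈ -0.92308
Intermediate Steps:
p(l, T) = (143 + l)/(T + l)
1/p(-104, 68) = 1/((143 - 104)/(68 - 104)) = 1/(39/(-36)) = 1/(-1/36*39) = 1/(-13/12) = -12/13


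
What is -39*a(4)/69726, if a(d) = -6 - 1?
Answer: 91/23242 ≈ 0.0039153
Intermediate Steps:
a(d) = -7
-39*a(4)/69726 = -39*(-7)/69726 = 273*(1/69726) = 91/23242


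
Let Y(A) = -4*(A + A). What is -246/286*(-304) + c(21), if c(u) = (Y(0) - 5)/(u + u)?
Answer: 1569749/6006 ≈ 261.36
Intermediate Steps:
Y(A) = -8*A
c(u) = -5/(2*u) (c(u) = (-8*0 - 5)/(u + u) = (0 - 5)/((2*u)) = -5/(2*u))
-246/286*(-304) + c(21) = -246/286*(-304) - 5/2/21 = -246*1/286*(-304) - 5/2*1/21 = -123/143*(-304) - 5/42 = 37392/143 - 5/42 = 1569749/6006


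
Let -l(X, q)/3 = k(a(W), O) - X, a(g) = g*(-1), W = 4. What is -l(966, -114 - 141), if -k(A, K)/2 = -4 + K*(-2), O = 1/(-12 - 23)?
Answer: -100602/35 ≈ -2874.3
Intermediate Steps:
a(g) = -g
O = -1/35 (O = 1/(-35) = -1/35 ≈ -0.028571)
k(A, K) = 8 + 4*K (k(A, K) = -2*(-4 + K*(-2)) = -2*(-4 - 2*K) = 8 + 4*K)
l(X, q) = -828/35 + 3*X (l(X, q) = -3*((8 + 4*(-1/35)) - X) = -3*((8 - 4/35) - X) = -3*(276/35 - X) = -828/35 + 3*X)
-l(966, -114 - 141) = -(-828/35 + 3*966) = -(-828/35 + 2898) = -1*100602/35 = -100602/35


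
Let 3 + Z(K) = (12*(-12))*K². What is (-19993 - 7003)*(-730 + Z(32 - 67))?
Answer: 4781882468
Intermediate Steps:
Z(K) = -3 - 144*K² (Z(K) = -3 + (12*(-12))*K² = -3 - 144*K²)
(-19993 - 7003)*(-730 + Z(32 - 67)) = (-19993 - 7003)*(-730 + (-3 - 144*(32 - 67)²)) = -26996*(-730 + (-3 - 144*(-35)²)) = -26996*(-730 + (-3 - 144*1225)) = -26996*(-730 + (-3 - 176400)) = -26996*(-730 - 176403) = -26996*(-177133) = 4781882468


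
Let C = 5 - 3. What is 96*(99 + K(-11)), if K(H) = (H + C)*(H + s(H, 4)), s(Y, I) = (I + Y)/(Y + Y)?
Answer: 206064/11 ≈ 18733.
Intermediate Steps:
s(Y, I) = (I + Y)/(2*Y) (s(Y, I) = (I + Y)/((2*Y)) = (I + Y)*(1/(2*Y)) = (I + Y)/(2*Y))
C = 2
K(H) = (2 + H)*(H + (4 + H)/(2*H)) (K(H) = (H + 2)*(H + (4 + H)/(2*H)) = (2 + H)*(H + (4 + H)/(2*H)))
96*(99 + K(-11)) = 96*(99 + (3 + (-11)² + 4/(-11) + (5/2)*(-11))) = 96*(99 + (3 + 121 + 4*(-1/11) - 55/2)) = 96*(99 + (3 + 121 - 4/11 - 55/2)) = 96*(99 + 2115/22) = 96*(4293/22) = 206064/11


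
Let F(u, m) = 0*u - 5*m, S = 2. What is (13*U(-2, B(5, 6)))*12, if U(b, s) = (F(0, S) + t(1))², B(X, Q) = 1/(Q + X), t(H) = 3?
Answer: 7644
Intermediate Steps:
F(u, m) = -5*m (F(u, m) = 0 - 5*m = -5*m)
U(b, s) = 49 (U(b, s) = (-5*2 + 3)² = (-10 + 3)² = (-7)² = 49)
(13*U(-2, B(5, 6)))*12 = (13*49)*12 = 637*12 = 7644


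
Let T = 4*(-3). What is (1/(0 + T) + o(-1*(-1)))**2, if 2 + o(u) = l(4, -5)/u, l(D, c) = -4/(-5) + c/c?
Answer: 289/3600 ≈ 0.080278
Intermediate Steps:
l(D, c) = 9/5 (l(D, c) = -4*(-1/5) + 1 = 4/5 + 1 = 9/5)
T = -12
o(u) = -2 + 9/(5*u)
(1/(0 + T) + o(-1*(-1)))**2 = (1/(0 - 12) + (-2 + 9/(5*((-1*(-1))))))**2 = (1/(-12) + (-2 + (9/5)/1))**2 = (-1/12 + (-2 + (9/5)*1))**2 = (-1/12 + (-2 + 9/5))**2 = (-1/12 - 1/5)**2 = (-17/60)**2 = 289/3600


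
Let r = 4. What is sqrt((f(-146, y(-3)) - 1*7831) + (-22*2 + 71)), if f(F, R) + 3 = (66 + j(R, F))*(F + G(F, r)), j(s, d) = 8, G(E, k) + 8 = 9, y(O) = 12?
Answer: I*sqrt(18537) ≈ 136.15*I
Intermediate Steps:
G(E, k) = 1 (G(E, k) = -8 + 9 = 1)
f(F, R) = 71 + 74*F (f(F, R) = -3 + (66 + 8)*(F + 1) = -3 + 74*(1 + F) = -3 + (74 + 74*F) = 71 + 74*F)
sqrt((f(-146, y(-3)) - 1*7831) + (-22*2 + 71)) = sqrt(((71 + 74*(-146)) - 1*7831) + (-22*2 + 71)) = sqrt(((71 - 10804) - 7831) + (-44 + 71)) = sqrt((-10733 - 7831) + 27) = sqrt(-18564 + 27) = sqrt(-18537) = I*sqrt(18537)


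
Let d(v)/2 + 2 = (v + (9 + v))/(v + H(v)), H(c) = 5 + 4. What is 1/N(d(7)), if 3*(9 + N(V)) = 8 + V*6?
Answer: -12/103 ≈ -0.11650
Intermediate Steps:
H(c) = 9
d(v) = -4 + 2*(9 + 2*v)/(9 + v) (d(v) = -4 + 2*((v + (9 + v))/(v + 9)) = -4 + 2*((9 + 2*v)/(9 + v)) = -4 + 2*(9 + 2*v)/(9 + v))
N(V) = -19/3 + 2*V (N(V) = -9 + (8 + V*6)/3 = -9 + (8 + 6*V)/3 = -9 + (8/3 + 2*V) = -19/3 + 2*V)
1/N(d(7)) = 1/(-19/3 + 2*(-18/(9 + 7))) = 1/(-19/3 + 2*(-18/16)) = 1/(-19/3 + 2*(-18*1/16)) = 1/(-19/3 + 2*(-9/8)) = 1/(-19/3 - 9/4) = 1/(-103/12) = -12/103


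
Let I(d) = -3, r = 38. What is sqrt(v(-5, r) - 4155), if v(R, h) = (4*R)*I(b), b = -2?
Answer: 3*I*sqrt(455) ≈ 63.992*I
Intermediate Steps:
v(R, h) = -12*R (v(R, h) = (4*R)*(-3) = -12*R)
sqrt(v(-5, r) - 4155) = sqrt(-12*(-5) - 4155) = sqrt(60 - 4155) = sqrt(-4095) = 3*I*sqrt(455)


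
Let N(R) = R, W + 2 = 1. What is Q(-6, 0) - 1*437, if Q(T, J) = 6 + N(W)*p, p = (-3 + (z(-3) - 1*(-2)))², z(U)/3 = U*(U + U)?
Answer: -3240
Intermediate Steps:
z(U) = 6*U² (z(U) = 3*(U*(U + U)) = 3*(U*(2*U)) = 3*(2*U²) = 6*U²)
W = -1 (W = -2 + 1 = -1)
p = 2809 (p = (-3 + (6*(-3)² - 1*(-2)))² = (-3 + (6*9 + 2))² = (-3 + (54 + 2))² = (-3 + 56)² = 53² = 2809)
Q(T, J) = -2803 (Q(T, J) = 6 - 1*2809 = 6 - 2809 = -2803)
Q(-6, 0) - 1*437 = -2803 - 1*437 = -2803 - 437 = -3240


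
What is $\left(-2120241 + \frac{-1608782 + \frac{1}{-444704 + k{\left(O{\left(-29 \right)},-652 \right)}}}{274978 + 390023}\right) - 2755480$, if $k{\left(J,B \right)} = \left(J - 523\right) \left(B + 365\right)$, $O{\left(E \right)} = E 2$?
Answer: $- \frac{300412307480335124}{61613894319} \approx -4.8757 \cdot 10^{6}$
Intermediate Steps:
$O{\left(E \right)} = 2 E$
$k{\left(J,B \right)} = \left(-523 + J\right) \left(365 + B\right)$
$\left(-2120241 + \frac{-1608782 + \frac{1}{-444704 + k{\left(O{\left(-29 \right)},-652 \right)}}}{274978 + 390023}\right) - 2755480 = \left(-2120241 + \frac{-1608782 + \frac{1}{-444704 - \left(-150101 + 287 \cdot 2 \left(-29\right)\right)}}{274978 + 390023}\right) - 2755480 = \left(-2120241 + \frac{-1608782 + \frac{1}{-444704 + \left(-190895 + 340996 + 365 \left(-58\right) - -37816\right)}}{665001}\right) - 2755480 = \left(-2120241 + \left(-1608782 + \frac{1}{-444704 + \left(-190895 + 340996 - 21170 + 37816\right)}\right) \frac{1}{665001}\right) - 2755480 = \left(-2120241 + \left(-1608782 + \frac{1}{-444704 + 166747}\right) \frac{1}{665001}\right) - 2755480 = \left(-2120241 + \left(-1608782 + \frac{1}{-277957}\right) \frac{1}{665001}\right) - 2755480 = \left(-2120241 + \left(-1608782 - \frac{1}{277957}\right) \frac{1}{665001}\right) - 2755480 = \left(-2120241 - \frac{149057406125}{61613894319}\right) - 2755480 = - \frac{130636453962217004}{61613894319} - 2755480 = - \frac{300412307480335124}{61613894319}$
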